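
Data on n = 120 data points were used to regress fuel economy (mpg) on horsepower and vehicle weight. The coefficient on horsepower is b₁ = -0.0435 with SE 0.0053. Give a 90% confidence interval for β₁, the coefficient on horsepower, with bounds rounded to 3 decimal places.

(-0.052, -0.035)

df = n − k − 1 = 120 − 2 − 1 = 117.
t* = t_{0.05, 117} = 1.657982.
Margin = t* × SE = 1.657982 × 0.0053 = 0.00879.
CI: -0.0435 ± 0.00879 → (-0.052, -0.035).
With 90% confidence, each one-unit increase in horsepower is associated with a change of between -0.052 and -0.035 mpg in fuel economy, holding the other predictors fixed.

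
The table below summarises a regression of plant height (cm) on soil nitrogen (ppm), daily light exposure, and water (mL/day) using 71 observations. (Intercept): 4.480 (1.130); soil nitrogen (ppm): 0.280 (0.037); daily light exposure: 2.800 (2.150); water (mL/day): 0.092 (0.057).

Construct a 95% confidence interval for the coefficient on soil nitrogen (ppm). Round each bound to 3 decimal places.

(0.206, 0.354)

Read off: b = 0.280, SE = 0.037 for soil nitrogen (ppm).
df = n − k − 1 = 71 − 3 − 1 = 67.
t* = t_{0.025, 67} = 1.996008.
Margin = t* × SE = 1.996008 × 0.037 = 0.07385.
CI: 0.280 ± 0.07385 → (0.206, 0.354).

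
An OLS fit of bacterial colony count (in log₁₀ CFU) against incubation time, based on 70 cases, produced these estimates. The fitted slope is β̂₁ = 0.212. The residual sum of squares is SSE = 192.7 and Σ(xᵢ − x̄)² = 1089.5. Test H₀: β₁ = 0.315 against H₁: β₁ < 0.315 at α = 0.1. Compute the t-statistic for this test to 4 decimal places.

t = -2.0196

MSE = SSE/(n − 2) = 192.7/68 = 2.83382.
SE(β̂₁) = √(MSE/Sₓₓ) = √(2.83382/1089.5) = 0.0510003.
t = (0.212 − 0.315) / 0.0510003 = -2.0196.
df = n − 2 = 68.
One-sided p ≈ 0.0237, which is < 0.1, so reject H₀.
There is evidence that the true slope on incubation time is below 0.315 log₁₀ CFU per unit.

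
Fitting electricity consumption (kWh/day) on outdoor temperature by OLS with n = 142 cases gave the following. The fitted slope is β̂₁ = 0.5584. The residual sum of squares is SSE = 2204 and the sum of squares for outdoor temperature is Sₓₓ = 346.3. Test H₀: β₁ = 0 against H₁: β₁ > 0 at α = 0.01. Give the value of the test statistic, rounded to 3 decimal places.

t = 2.619

MSE = SSE/(n − 2) = 2204/140 = 15.7429.
SE(β̂₁) = √(MSE/Sₓₓ) = √(15.7429/346.3) = 0.213214.
t = 0.5584 / 0.213214 = 2.619.
df = n − 2 = 140.
One-sided p ≈ 0.0049, which is < 0.01, so reject H₀.
There is evidence that the true slope on outdoor temperature is positive.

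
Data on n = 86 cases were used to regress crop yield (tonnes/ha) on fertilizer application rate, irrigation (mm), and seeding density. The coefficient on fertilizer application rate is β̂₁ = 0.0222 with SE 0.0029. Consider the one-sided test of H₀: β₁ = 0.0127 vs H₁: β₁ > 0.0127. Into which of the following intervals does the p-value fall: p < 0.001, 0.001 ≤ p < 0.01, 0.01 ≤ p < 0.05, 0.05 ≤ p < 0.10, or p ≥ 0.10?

p < 0.001

t = (0.0222 − 0.0127) / 0.0029 = 3.276.
df = n − k − 1 = 86 − 3 − 1 = 82.
One-sided p = P(T_{82} > t) ≈ 0.0008.
So p < 0.001.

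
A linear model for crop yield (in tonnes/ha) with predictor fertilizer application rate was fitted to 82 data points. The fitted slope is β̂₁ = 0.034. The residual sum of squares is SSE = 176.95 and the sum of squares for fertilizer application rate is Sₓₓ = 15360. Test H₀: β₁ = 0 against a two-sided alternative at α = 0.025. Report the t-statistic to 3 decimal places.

t = 2.833

MSE = SSE/(n − 2) = 176.95/80 = 2.21188.
SE(β̂₁) = √(MSE/Sₓₓ) = √(2.21188/15360) = 0.0120001.
t = 0.034 / 0.0120001 = 2.833.
df = n − 2 = 80.
Two-sided p ≈ 0.0058, which is < 0.025, so reject H₀.
There is evidence that fertilizer application rate is associated with crop yield.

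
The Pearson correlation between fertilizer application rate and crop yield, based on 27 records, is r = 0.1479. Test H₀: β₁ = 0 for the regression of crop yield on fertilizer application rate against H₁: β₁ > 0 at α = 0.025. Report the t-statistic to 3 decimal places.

t = 0.748

t = r·√(n − 2)/√(1 − r²) = 0.1479·√25/√0.978126 = 0.748.
df = n − 2 = 25.
One-sided p ≈ 0.2308, which is ≥ 0.025, so fail to reject H₀.
The data do not give significant evidence of a linear association between fertilizer application rate and crop yield.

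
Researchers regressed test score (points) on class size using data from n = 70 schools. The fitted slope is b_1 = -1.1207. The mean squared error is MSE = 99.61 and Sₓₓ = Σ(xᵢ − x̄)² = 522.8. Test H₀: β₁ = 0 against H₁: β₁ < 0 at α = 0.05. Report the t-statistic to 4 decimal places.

t = -2.5675

SE(b_1) = √(MSE/Sₓₓ) = √(99.61/522.8) = 0.436499.
t = -1.1207 / 0.436499 = -2.5675.
df = n − 2 = 68.
One-sided p ≈ 0.0062, which is < 0.05, so reject H₀.
There is evidence that the true slope on class size is negative.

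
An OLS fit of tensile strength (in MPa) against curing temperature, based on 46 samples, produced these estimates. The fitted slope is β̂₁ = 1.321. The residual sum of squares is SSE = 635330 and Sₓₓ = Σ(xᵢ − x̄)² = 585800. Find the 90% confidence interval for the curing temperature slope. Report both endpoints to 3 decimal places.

(1.057, 1.585)

MSE = SSE/(n − 2) = 635330/44 = 14439.3.
SE(β̂₁) = √(MSE/Sₓₓ) = √(14439.3/585800) = 0.157.
df = n − 2 = 44.
t* = t_{0.05, 44} = 1.68023.
Margin = t* × SE = 1.68023 × 0.157 = 0.26380.
CI: 1.321 ± 0.26380 → (1.057, 1.585).
With 90% confidence, each one-unit increase in curing temperature is associated with a change of between 1.057 and 1.585 MPa in tensile strength.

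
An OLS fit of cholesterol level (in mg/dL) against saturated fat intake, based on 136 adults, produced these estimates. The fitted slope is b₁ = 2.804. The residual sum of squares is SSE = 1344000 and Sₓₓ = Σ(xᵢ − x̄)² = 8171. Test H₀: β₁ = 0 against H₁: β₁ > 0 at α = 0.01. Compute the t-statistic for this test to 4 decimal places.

MSE = SSE/(n − 2) = 1344000/134 = 10029.9.
SE(b₁) = √(MSE/Sₓₓ) = √(10029.9/8171) = 1.10792.
t = 2.804 / 1.10792 = 2.5309.
df = n − 2 = 134.
One-sided p ≈ 0.0063, which is < 0.01, so reject H₀.
There is evidence that the true slope on saturated fat intake is positive.

t = 2.5309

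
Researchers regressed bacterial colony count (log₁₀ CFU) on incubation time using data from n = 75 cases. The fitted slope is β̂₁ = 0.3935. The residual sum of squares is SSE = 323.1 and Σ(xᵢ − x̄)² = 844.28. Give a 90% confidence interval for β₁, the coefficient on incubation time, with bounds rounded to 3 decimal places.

(0.273, 0.514)

MSE = SSE/(n − 2) = 323.1/73 = 4.42603.
SE(β̂₁) = √(MSE/Sₓₓ) = √(4.42603/844.28) = 0.0724042.
df = n − 2 = 73.
t* = t_{0.05, 73} = 1.665996.
Margin = t* × SE = 1.665996 × 0.0724042 = 0.12063.
CI: 0.3935 ± 0.12063 → (0.273, 0.514).
With 90% confidence, each one-unit increase in incubation time is associated with a change of between 0.273 and 0.514 log₁₀ CFU in bacterial colony count.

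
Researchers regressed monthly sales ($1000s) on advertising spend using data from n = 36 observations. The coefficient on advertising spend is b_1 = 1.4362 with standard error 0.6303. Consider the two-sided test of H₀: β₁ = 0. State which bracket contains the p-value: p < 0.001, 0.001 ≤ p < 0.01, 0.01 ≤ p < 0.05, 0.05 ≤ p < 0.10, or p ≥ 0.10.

0.01 ≤ p < 0.05

t = 1.4362 / 0.6303 = 2.279.
df = n − 2 = 36 − 2 = 34.
Two-sided p = 2·P(T_{34} > |t|) ≈ 0.0291.
So 0.01 ≤ p < 0.05.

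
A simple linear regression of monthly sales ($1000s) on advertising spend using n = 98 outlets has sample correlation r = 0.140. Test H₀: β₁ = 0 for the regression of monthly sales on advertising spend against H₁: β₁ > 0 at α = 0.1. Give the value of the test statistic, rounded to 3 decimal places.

t = r·√(n − 2)/√(1 − r²) = 0.140·√96/√0.9804 = 1.385.
df = n − 2 = 96.
One-sided p ≈ 0.0846, which is < 0.1, so reject H₀.
There is evidence of a linear association between advertising spend and monthly sales.

t = 1.385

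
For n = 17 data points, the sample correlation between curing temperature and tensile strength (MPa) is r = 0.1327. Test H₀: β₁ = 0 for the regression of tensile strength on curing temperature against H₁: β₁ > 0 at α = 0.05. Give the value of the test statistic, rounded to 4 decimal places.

t = r·√(n − 2)/√(1 − r²) = 0.1327·√15/√0.982391 = 0.5185.
df = n − 2 = 15.
One-sided p ≈ 0.3058, which is ≥ 0.05, so fail to reject H₀.
The data do not give significant evidence of a linear association between curing temperature and tensile strength.

t = 0.5185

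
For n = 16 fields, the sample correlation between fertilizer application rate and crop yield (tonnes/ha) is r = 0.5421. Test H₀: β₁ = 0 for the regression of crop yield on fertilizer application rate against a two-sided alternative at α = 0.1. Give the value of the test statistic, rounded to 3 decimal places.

t = r·√(n − 2)/√(1 − r²) = 0.5421·√14/√0.706128 = 2.414.
df = n − 2 = 14.
Two-sided p ≈ 0.0301, which is < 0.1, so reject H₀.
There is evidence of a linear association between fertilizer application rate and crop yield.

t = 2.414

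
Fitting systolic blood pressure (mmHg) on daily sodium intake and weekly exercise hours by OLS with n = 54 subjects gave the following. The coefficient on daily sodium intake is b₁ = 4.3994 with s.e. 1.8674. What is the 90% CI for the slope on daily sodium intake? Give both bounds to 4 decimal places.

df = n − k − 1 = 54 − 2 − 1 = 51.
t* = t_{0.05, 51} = 1.675285.
Margin = t* × SE = 1.675285 × 1.8674 = 3.128427.
CI: 4.3994 ± 3.128427 → (1.2710, 7.5278).
With 90% confidence, each one-unit increase in daily sodium intake is associated with a change of between 1.2710 and 7.5278 mmHg in systolic blood pressure, holding the other predictors fixed.

(1.2710, 7.5278)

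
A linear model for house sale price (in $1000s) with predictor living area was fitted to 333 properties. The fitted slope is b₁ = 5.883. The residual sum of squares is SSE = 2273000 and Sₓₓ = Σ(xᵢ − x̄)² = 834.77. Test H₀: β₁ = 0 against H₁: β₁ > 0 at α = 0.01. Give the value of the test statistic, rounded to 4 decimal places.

MSE = SSE/(n − 2) = 2273000/331 = 6867.07.
SE(b₁) = √(MSE/Sₓₓ) = √(6867.07/834.77) = 2.86815.
t = 5.883 / 2.86815 = 2.0511.
df = n − 2 = 331.
One-sided p ≈ 0.0205, which is ≥ 0.01, so fail to reject H₀.
The data do not give significant evidence that the true slope on living area is positive.

t = 2.0511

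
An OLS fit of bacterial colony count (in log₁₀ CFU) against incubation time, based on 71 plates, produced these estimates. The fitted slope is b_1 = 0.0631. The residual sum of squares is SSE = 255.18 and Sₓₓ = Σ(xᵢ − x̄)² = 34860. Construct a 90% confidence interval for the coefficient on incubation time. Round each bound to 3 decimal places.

MSE = SSE/(n − 2) = 255.18/69 = 3.69826.
SE(b_1) = √(MSE/Sₓₓ) = √(3.69826/34860) = 0.0102999.
df = n − 2 = 69.
t* = t_{0.05, 69} = 1.667239.
Margin = t* × SE = 1.667239 × 0.0102999 = 0.01717.
CI: 0.0631 ± 0.01717 → (0.046, 0.080).
With 90% confidence, each one-unit increase in incubation time is associated with a change of between 0.046 and 0.080 log₁₀ CFU in bacterial colony count.

(0.046, 0.080)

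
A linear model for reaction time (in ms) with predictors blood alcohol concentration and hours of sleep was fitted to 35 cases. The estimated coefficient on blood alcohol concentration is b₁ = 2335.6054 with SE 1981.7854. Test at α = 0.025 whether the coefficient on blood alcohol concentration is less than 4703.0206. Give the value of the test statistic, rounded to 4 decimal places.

H₀: β₁ = 4703.0206 vs H₁: β₁ < 4703.0206.
t = (b₁ − β₁⁰)/SE = (2335.6054 − 4703.0206) / 1981.7854 = -1.1946.
df = n − k − 1 = 35 − 2 − 1 = 32.
One-sided p ≈ 0.1205, which is ≥ 0.025, so fail to reject H₀.
The data do not give significant evidence that the true slope on blood alcohol concentration is below 4703.0206 ms per unit, holding the other predictors fixed.

t = -1.1946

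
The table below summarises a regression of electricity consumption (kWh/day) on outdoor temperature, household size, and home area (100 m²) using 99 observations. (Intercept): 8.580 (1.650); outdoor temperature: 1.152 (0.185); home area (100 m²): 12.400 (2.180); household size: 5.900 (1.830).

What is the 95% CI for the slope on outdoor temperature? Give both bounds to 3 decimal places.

Read off: b = 1.152, SE = 0.185 for outdoor temperature.
df = n − k − 1 = 99 − 3 − 1 = 95.
t* = t_{0.025, 95} = 1.985251.
Margin = t* × SE = 1.985251 × 0.185 = 0.36727.
CI: 1.152 ± 0.36727 → (0.785, 1.519).

(0.785, 1.519)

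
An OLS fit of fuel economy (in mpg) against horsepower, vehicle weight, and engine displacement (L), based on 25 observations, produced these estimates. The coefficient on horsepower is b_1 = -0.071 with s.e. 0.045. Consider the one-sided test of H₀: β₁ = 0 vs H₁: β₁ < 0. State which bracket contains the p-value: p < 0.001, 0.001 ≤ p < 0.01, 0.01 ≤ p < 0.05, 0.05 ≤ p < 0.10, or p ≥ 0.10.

t = -0.071 / 0.045 = -1.578.
df = n − k − 1 = 25 − 3 − 1 = 21.
One-sided p = P(T_{21} < t) ≈ 0.0648.
So 0.05 ≤ p < 0.10.

0.05 ≤ p < 0.10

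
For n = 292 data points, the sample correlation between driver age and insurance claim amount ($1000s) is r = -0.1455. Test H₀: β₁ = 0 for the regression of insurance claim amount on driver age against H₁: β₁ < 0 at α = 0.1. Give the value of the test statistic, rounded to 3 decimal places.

t = r·√(n − 2)/√(1 − r²) = -0.1455·√290/√0.97883 = -2.504.
df = n − 2 = 290.
One-sided p ≈ 0.0064, which is < 0.1, so reject H₀.
There is evidence of a linear association between driver age and insurance claim amount.

t = -2.504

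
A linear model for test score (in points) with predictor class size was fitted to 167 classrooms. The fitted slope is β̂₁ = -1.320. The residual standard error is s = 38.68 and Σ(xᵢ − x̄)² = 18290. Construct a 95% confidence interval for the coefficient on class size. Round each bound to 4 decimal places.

(-1.8847, -0.7553)

SE(β̂₁) = s/√Sₓₓ = 38.68/√18290 = 0.286009.
df = n − 2 = 165.
t* = t_{0.025, 165} = 1.974446.
Margin = t* × SE = 1.974446 × 0.286009 = 0.564709.
CI: -1.320 ± 0.564709 → (-1.8847, -0.7553).
With 95% confidence, each one-unit increase in class size is associated with a change of between -1.8847 and -0.7553 points in test score.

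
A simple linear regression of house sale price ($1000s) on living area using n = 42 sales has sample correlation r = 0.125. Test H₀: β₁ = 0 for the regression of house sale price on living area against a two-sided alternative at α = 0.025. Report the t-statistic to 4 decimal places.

t = r·√(n − 2)/√(1 − r²) = 0.125·√40/√0.984375 = 0.7968.
df = n − 2 = 40.
Two-sided p ≈ 0.4303, which is ≥ 0.025, so fail to reject H₀.
The data do not give significant evidence of a linear association between living area and house sale price.

t = 0.7968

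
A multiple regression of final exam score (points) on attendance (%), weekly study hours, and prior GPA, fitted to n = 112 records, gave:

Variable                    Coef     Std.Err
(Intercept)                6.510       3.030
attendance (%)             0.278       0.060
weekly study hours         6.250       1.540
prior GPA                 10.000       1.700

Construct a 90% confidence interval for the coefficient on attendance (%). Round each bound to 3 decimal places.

Read off: b = 0.278, SE = 0.060 for attendance (%).
df = n − k − 1 = 112 − 3 − 1 = 108.
t* = t_{0.05, 108} = 1.659085.
Margin = t* × SE = 1.659085 × 0.060 = 0.09955.
CI: 0.278 ± 0.09955 → (0.178, 0.378).

(0.178, 0.378)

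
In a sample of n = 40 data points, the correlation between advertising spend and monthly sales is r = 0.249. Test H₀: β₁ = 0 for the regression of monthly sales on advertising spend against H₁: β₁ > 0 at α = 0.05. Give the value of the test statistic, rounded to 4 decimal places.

t = 1.5849

t = r·√(n − 2)/√(1 − r²) = 0.249·√38/√0.937999 = 1.5849.
df = n − 2 = 38.
One-sided p ≈ 0.0606, which is ≥ 0.05, so fail to reject H₀.
The data do not give significant evidence of a linear association between advertising spend and monthly sales.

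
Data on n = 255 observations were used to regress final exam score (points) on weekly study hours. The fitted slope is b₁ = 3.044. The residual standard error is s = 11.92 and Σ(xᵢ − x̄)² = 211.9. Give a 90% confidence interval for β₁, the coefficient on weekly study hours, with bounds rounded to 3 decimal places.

SE(b₁) = s/√Sₓₓ = 11.92/√211.9 = 0.818862.
df = n − 2 = 253.
t* = t_{0.05, 253} = 1.650899.
Margin = t* × SE = 1.650899 × 0.818862 = 1.35186.
CI: 3.044 ± 1.35186 → (1.692, 4.396).
With 90% confidence, each one-unit increase in weekly study hours is associated with a change of between 1.692 and 4.396 points in final exam score.

(1.692, 4.396)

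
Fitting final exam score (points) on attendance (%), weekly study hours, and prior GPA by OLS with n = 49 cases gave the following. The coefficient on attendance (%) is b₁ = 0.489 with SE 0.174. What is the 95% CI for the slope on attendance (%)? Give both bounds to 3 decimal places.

df = n − k − 1 = 49 − 3 − 1 = 45.
t* = t_{0.025, 45} = 2.014103.
Margin = t* × SE = 2.014103 × 0.174 = 0.35045.
CI: 0.489 ± 0.35045 → (0.139, 0.839).
With 95% confidence, each one-unit increase in attendance (%) is associated with a change of between 0.139 and 0.839 points in final exam score, holding the other predictors fixed.

(0.139, 0.839)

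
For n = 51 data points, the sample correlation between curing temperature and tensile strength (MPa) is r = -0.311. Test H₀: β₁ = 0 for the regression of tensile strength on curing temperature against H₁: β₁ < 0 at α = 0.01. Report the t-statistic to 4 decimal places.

t = r·√(n − 2)/√(1 − r²) = -0.311·√49/√0.903279 = -2.2906.
df = n − 2 = 49.
One-sided p ≈ 0.0132, which is ≥ 0.01, so fail to reject H₀.
The data do not give significant evidence of a linear association between curing temperature and tensile strength.

t = -2.2906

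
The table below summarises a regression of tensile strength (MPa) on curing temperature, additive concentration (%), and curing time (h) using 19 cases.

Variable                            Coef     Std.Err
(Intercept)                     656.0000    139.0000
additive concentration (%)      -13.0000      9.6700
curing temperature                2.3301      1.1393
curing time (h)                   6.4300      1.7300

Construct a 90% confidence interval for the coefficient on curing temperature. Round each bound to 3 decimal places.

Read off: b = 2.3301, SE = 1.1393 for curing temperature.
df = n − k − 1 = 19 − 3 − 1 = 15.
t* = t_{0.05, 15} = 1.75305.
Margin = t* × SE = 1.75305 × 1.1393 = 1.99725.
CI: 2.3301 ± 1.99725 → (0.333, 4.327).

(0.333, 4.327)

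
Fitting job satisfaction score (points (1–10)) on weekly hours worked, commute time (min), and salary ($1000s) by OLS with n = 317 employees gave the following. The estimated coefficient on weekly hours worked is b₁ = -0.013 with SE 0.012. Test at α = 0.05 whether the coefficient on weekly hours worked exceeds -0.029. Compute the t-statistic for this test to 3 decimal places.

H₀: β₁ = -0.029 vs H₁: β₁ > -0.029.
t = (b₁ − β₁⁰)/SE = (-0.013 − (-0.029)) / 0.012 = 1.333.
df = n − k − 1 = 317 − 3 − 1 = 313.
One-sided p ≈ 0.0917, which is ≥ 0.05, so fail to reject H₀.
The data do not give significant evidence that the true slope on weekly hours worked exceeds -0.029 points (1–10) per unit, holding the other predictors fixed.

t = 1.333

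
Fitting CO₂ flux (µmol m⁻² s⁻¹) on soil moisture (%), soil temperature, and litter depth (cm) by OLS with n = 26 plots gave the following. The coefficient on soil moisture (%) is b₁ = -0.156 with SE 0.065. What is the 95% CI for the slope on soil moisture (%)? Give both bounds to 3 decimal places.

df = n − k − 1 = 26 − 3 − 1 = 22.
t* = t_{0.025, 22} = 2.073873.
Margin = t* × SE = 2.073873 × 0.065 = 0.13480.
CI: -0.156 ± 0.13480 → (-0.291, -0.021).
With 95% confidence, each one-unit increase in soil moisture (%) is associated with a change of between -0.291 and -0.021 µmol m⁻² s⁻¹ in CO₂ flux, holding the other predictors fixed.

(-0.291, -0.021)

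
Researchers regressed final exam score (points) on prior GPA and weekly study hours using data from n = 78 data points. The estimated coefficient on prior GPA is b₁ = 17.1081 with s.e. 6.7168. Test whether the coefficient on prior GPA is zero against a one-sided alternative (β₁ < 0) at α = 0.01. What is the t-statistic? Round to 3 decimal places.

H₀: β₁ = 0 vs H₁: β₁ < 0.
t = (b₁ − β₁⁰)/SE = 17.1081 / 6.7168 = 2.547.
df = n − k − 1 = 78 − 2 − 1 = 75.
One-sided p ≈ 0.9935, which is ≥ 0.01, so fail to reject H₀.
The data do not give significant evidence that the true slope on prior GPA is negative, holding the other predictors fixed.

t = 2.547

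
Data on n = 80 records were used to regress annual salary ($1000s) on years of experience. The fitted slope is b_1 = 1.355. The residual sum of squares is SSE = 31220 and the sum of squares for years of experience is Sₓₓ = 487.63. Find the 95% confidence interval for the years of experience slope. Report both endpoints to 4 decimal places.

MSE = SSE/(n − 2) = 31220/78 = 400.256.
SE(b_1) = √(MSE/Sₓₓ) = √(400.256/487.63) = 0.905991.
df = n − 2 = 78.
t* = t_{0.025, 78} = 1.990847.
Margin = t* × SE = 1.990847 × 0.905991 = 1.803690.
CI: 1.355 ± 1.803690 → (-0.4487, 3.1587).
With 95% confidence, each one-unit increase in years of experience is associated with a change of between -0.4487 and 3.1587 $1000s in annual salary.

(-0.4487, 3.1587)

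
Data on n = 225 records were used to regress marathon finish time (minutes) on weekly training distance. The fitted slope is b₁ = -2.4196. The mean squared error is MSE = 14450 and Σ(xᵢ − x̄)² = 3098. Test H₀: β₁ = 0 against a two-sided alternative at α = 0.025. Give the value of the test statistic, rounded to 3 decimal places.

SE(b₁) = √(MSE/Sₓₓ) = √(14450/3098) = 2.1597.
t = -2.4196 / 2.1597 = -1.120.
df = n − 2 = 223.
Two-sided p ≈ 0.2638, which is ≥ 0.025, so fail to reject H₀.
The data do not give significant evidence of an association between weekly training distance and marathon finish time.

t = -1.120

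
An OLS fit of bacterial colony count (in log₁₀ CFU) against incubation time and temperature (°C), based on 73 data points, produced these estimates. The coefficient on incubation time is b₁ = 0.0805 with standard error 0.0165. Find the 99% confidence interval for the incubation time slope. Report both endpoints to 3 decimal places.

df = n − k − 1 = 73 − 2 − 1 = 70.
t* = t_{0.005, 70} = 2.647905.
Margin = t* × SE = 2.647905 × 0.0165 = 0.04369.
CI: 0.0805 ± 0.04369 → (0.037, 0.124).
With 99% confidence, each one-unit increase in incubation time is associated with a change of between 0.037 and 0.124 log₁₀ CFU in bacterial colony count, holding the other predictors fixed.

(0.037, 0.124)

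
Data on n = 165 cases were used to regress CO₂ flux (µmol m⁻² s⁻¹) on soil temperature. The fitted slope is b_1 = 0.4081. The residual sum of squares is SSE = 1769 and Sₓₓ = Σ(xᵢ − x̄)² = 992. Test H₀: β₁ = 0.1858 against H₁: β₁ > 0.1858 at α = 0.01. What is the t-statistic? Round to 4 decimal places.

t = 2.1253

MSE = SSE/(n − 2) = 1769/163 = 10.8528.
SE(b_1) = √(MSE/Sₓₓ) = √(10.8528/992) = 0.104596.
t = (0.4081 − 0.1858) / 0.104596 = 2.1253.
df = n − 2 = 163.
One-sided p ≈ 0.0175, which is ≥ 0.01, so fail to reject H₀.
The data do not give significant evidence that the true slope on soil temperature exceeds 0.1858 µmol m⁻² s⁻¹ per unit.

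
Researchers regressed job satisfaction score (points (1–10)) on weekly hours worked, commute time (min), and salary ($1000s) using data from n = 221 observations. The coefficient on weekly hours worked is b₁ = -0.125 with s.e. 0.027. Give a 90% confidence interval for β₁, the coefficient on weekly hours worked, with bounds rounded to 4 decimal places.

(-0.1696, -0.0804)

df = n − k − 1 = 221 − 3 − 1 = 217.
t* = t_{0.05, 217} = 1.651906.
Margin = t* × SE = 1.651906 × 0.027 = 0.044601.
CI: -0.125 ± 0.044601 → (-0.1696, -0.0804).
With 90% confidence, each one-unit increase in weekly hours worked is associated with a change of between -0.1696 and -0.0804 points (1–10) in job satisfaction score, holding the other predictors fixed.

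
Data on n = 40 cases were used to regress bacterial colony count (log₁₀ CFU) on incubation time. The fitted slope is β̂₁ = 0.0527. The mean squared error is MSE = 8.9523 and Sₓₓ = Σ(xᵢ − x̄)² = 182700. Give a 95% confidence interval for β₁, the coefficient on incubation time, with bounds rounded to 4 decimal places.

SE(β̂₁) = √(MSE/Sₓₓ) = √(8.9523/182700) = 0.007.
df = n − 2 = 38.
t* = t_{0.025, 38} = 2.024394.
Margin = t* × SE = 2.024394 × 0.007 = 0.014171.
CI: 0.0527 ± 0.014171 → (0.0385, 0.0669).
With 95% confidence, each one-unit increase in incubation time is associated with a change of between 0.0385 and 0.0669 log₁₀ CFU in bacterial colony count.

(0.0385, 0.0669)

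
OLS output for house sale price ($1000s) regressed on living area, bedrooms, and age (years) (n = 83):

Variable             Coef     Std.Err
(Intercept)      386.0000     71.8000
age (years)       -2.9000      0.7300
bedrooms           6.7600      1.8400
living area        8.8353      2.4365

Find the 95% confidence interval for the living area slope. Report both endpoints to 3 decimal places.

Read off: b = 8.8353, SE = 2.4365 for living area.
df = n − k − 1 = 83 − 3 − 1 = 79.
t* = t_{0.025, 79} = 1.99045.
Margin = t* × SE = 1.99045 × 2.4365 = 4.84973.
CI: 8.8353 ± 4.84973 → (3.986, 13.685).

(3.986, 13.685)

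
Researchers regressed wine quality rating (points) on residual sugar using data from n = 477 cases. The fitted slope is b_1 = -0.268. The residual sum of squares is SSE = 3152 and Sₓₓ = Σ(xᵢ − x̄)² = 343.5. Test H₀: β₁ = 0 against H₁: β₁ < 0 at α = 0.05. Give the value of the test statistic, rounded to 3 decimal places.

MSE = SSE/(n − 2) = 3152/475 = 6.63579.
SE(b_1) = √(MSE/Sₓₓ) = √(6.63579/343.5) = 0.13899.
t = -0.268 / 0.13899 = -1.928.
df = n − 2 = 475.
One-sided p ≈ 0.0272, which is < 0.05, so reject H₀.
There is evidence that the true slope on residual sugar is negative.

t = -1.928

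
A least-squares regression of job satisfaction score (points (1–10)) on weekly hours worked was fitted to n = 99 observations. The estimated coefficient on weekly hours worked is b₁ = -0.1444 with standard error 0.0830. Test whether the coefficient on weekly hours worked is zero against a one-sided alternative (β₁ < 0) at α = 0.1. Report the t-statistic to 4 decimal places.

t = -1.7398

H₀: β₁ = 0 vs H₁: β₁ < 0.
t = (b₁ − β₁⁰)/SE = -0.1444 / 0.0830 = -1.7398.
df = n − 2 = 99 − 2 = 97.
One-sided p ≈ 0.0425, which is < 0.1, so reject H₀.
There is evidence that the true slope on weekly hours worked is negative.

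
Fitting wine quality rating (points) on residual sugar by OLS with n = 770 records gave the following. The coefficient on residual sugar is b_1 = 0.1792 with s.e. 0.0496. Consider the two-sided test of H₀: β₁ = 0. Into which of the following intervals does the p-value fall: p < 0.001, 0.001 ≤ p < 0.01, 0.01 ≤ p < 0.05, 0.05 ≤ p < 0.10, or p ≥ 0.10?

t = 0.1792 / 0.0496 = 3.613.
df = n − 2 = 770 − 2 = 768.
Two-sided p = 2·P(T_{768} > |t|) ≈ 0.0003.
So p < 0.001.

p < 0.001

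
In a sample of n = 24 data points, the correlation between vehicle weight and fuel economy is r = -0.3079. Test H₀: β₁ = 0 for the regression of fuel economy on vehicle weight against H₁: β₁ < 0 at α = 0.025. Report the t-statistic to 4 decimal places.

t = -1.5179

t = r·√(n − 2)/√(1 − r²) = -0.3079·√22/√0.905198 = -1.5179.
df = n − 2 = 22.
One-sided p ≈ 0.0716, which is ≥ 0.025, so fail to reject H₀.
The data do not give significant evidence of a linear association between vehicle weight and fuel economy.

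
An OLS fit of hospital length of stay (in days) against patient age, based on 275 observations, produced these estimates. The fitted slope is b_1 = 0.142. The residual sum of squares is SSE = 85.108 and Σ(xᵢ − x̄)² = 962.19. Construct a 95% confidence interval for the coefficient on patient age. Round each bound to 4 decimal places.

MSE = SSE/(n − 2) = 85.108/273 = 0.311751.
SE(b_1) = √(MSE/Sₓₓ) = √(0.311751/962.19) = 0.018.
df = n − 2 = 273.
t* = t_{0.025, 273} = 1.968692.
Margin = t* × SE = 1.968692 × 0.018 = 0.035437.
CI: 0.142 ± 0.035437 → (0.1066, 0.1774).
With 95% confidence, each one-unit increase in patient age is associated with a change of between 0.1066 and 0.1774 days in hospital length of stay.

(0.1066, 0.1774)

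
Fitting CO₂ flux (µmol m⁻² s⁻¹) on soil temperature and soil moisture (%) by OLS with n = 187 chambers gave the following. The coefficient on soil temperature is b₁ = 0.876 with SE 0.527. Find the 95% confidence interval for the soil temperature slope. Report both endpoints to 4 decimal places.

df = n − k − 1 = 187 − 2 − 1 = 184.
t* = t_{0.025, 184} = 1.972941.
Margin = t* × SE = 1.972941 × 0.527 = 1.039740.
CI: 0.876 ± 1.039740 → (-0.1637, 1.9157).
With 95% confidence, each one-unit increase in soil temperature is associated with a change of between -0.1637 and 1.9157 µmol m⁻² s⁻¹ in CO₂ flux, holding the other predictors fixed.

(-0.1637, 1.9157)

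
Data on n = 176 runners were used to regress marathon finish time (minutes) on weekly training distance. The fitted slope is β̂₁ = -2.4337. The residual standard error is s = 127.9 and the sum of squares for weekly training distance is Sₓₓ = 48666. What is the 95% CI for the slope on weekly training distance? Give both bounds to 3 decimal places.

(-3.578, -1.289)

SE(β̂₁) = s/√Sₓₓ = 127.9/√48666 = 0.579773.
df = n − 2 = 174.
t* = t_{0.025, 174} = 1.973691.
Margin = t* × SE = 1.973691 × 0.579773 = 1.14429.
CI: -2.4337 ± 1.14429 → (-3.578, -1.289).
With 95% confidence, each one-unit increase in weekly training distance is associated with a change of between -3.578 and -1.289 minutes in marathon finish time.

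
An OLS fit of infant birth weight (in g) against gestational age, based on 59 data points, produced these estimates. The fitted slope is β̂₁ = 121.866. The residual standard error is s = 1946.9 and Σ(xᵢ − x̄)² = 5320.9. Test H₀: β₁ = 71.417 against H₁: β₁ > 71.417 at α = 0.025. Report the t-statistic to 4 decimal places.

SE(β̂₁) = s/√Sₓₓ = 1946.9/√5320.9 = 26.6902.
t = (121.866 − 71.417) / 26.6902 = 1.8902.
df = n − 2 = 57.
One-sided p ≈ 0.0319, which is ≥ 0.025, so fail to reject H₀.
The data do not give significant evidence that the true slope on gestational age exceeds 71.417 g per unit.

t = 1.8902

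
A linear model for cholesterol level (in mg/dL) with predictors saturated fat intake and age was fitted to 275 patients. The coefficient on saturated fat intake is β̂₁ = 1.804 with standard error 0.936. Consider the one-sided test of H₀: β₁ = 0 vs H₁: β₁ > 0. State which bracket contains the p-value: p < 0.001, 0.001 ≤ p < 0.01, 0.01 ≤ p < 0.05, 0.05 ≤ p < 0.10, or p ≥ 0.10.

t = 1.804 / 0.936 = 1.927.
df = n − k − 1 = 275 − 2 − 1 = 272.
One-sided p = P(T_{272} > t) ≈ 0.0275.
So 0.01 ≤ p < 0.05.

0.01 ≤ p < 0.05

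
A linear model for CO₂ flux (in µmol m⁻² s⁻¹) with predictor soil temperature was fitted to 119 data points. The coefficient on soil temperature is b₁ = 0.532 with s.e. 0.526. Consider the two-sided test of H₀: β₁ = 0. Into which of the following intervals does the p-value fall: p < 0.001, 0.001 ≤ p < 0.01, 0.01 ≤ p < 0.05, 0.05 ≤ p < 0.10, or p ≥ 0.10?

t = 0.532 / 0.526 = 1.011.
df = n − 2 = 119 − 2 = 117.
Two-sided p = 2·P(T_{117} > |t|) ≈ 0.3139.
So p ≥ 0.10.

p ≥ 0.10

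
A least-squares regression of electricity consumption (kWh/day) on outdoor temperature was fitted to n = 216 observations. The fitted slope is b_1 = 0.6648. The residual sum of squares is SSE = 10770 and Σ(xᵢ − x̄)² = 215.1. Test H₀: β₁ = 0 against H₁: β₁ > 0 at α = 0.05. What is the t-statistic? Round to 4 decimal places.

MSE = SSE/(n − 2) = 10770/214 = 50.3271.
SE(b_1) = √(MSE/Sₓₓ) = √(50.3271/215.1) = 0.483705.
t = 0.6648 / 0.483705 = 1.3744.
df = n − 2 = 214.
One-sided p ≈ 0.0854, which is ≥ 0.05, so fail to reject H₀.
The data do not give significant evidence that the true slope on outdoor temperature is positive.

t = 1.3744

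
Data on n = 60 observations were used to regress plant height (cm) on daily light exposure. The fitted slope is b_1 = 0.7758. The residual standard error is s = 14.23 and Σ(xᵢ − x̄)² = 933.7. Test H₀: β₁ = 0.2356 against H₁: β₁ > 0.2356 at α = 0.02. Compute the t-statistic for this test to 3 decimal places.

SE(b_1) = s/√Sₓₓ = 14.23/√933.7 = 0.465695.
t = (0.7758 − 0.2356) / 0.465695 = 1.160.
df = n − 2 = 58.
One-sided p ≈ 0.1254, which is ≥ 0.02, so fail to reject H₀.
The data do not give significant evidence that the true slope on daily light exposure exceeds 0.2356 cm per unit.

t = 1.160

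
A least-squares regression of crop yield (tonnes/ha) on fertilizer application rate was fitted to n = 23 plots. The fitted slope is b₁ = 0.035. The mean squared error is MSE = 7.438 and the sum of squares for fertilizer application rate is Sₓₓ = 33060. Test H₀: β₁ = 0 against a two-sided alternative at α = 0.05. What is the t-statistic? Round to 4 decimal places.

SE(b₁) = √(MSE/Sₓₓ) = √(7.438/33060) = 0.0149995.
t = 0.035 / 0.0149995 = 2.3334.
df = n − 2 = 21.
Two-sided p ≈ 0.0296, which is < 0.05, so reject H₀.
There is evidence that fertilizer application rate is associated with crop yield.

t = 2.3334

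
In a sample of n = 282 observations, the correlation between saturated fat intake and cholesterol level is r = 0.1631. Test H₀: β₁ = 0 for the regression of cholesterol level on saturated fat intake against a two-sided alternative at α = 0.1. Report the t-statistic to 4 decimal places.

t = r·√(n − 2)/√(1 − r²) = 0.1631·√280/√0.973398 = 2.7662.
df = n − 2 = 280.
Two-sided p ≈ 0.0060, which is < 0.1, so reject H₀.
There is evidence of a linear association between saturated fat intake and cholesterol level.

t = 2.7662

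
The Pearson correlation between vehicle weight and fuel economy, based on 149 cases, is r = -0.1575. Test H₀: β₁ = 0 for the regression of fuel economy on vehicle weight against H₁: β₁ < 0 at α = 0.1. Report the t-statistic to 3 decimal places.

t = -1.934

t = r·√(n − 2)/√(1 − r²) = -0.1575·√147/√0.975194 = -1.934.
df = n − 2 = 147.
One-sided p ≈ 0.0275, which is < 0.1, so reject H₀.
There is evidence of a linear association between vehicle weight and fuel economy.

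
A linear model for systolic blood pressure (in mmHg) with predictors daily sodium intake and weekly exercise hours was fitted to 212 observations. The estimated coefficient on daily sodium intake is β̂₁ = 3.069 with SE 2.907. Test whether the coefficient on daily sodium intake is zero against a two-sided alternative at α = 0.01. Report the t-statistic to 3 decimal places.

t = 1.056

H₀: β₁ = 0 vs H₁: β₁ ≠ 0.
t = (β̂₁ − β₁⁰)/SE = 3.069 / 2.907 = 1.056.
df = n − k − 1 = 212 − 2 − 1 = 209.
Two-sided p ≈ 0.2923, which is ≥ 0.01, so fail to reject H₀.
The data do not give significant evidence of an association between daily sodium intake and systolic blood pressure, after adjusting for the other predictors.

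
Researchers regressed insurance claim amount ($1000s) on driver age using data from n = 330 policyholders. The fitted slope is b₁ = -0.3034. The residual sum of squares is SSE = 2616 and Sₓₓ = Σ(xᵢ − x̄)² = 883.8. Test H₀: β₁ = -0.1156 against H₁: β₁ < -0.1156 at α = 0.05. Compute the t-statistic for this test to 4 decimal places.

t = -1.9769

MSE = SSE/(n − 2) = 2616/328 = 7.97561.
SE(b₁) = √(MSE/Sₓₓ) = √(7.97561/883.8) = 0.0949959.
t = (-0.3034 − (-0.1156)) / 0.0949959 = -1.9769.
df = n − 2 = 328.
One-sided p ≈ 0.0244, which is < 0.05, so reject H₀.
There is evidence that the true slope on driver age is below -0.1156 $1000s per unit.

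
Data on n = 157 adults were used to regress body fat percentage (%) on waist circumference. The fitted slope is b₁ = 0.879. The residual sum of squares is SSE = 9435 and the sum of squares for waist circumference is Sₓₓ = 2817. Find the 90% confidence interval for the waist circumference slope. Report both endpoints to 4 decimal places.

(0.6358, 1.1222)

MSE = SSE/(n − 2) = 9435/155 = 60.871.
SE(b₁) = √(MSE/Sₓₓ) = √(60.871/2817) = 0.146998.
df = n − 2 = 155.
t* = t_{0.05, 155} = 1.654744.
Margin = t* × SE = 1.654744 × 0.146998 = 0.243244.
CI: 0.879 ± 0.243244 → (0.6358, 1.1222).
With 90% confidence, each one-unit increase in waist circumference is associated with a change of between 0.6358 and 1.1222 % in body fat percentage.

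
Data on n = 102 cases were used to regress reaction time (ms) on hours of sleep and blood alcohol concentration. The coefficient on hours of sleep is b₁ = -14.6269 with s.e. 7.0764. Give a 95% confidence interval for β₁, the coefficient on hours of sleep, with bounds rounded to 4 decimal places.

(-28.6680, -0.5858)

df = n − k − 1 = 102 − 2 − 1 = 99.
t* = t_{0.025, 99} = 1.984217.
Margin = t* × SE = 1.984217 × 7.0764 = 14.041113.
CI: -14.6269 ± 14.041113 → (-28.6680, -0.5858).
With 95% confidence, each one-unit increase in hours of sleep is associated with a change of between -28.6680 and -0.5858 ms in reaction time, holding the other predictors fixed.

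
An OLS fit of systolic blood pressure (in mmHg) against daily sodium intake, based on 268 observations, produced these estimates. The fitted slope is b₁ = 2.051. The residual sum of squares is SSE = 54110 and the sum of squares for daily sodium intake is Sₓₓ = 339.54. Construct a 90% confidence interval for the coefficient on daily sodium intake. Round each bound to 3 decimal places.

MSE = SSE/(n − 2) = 54110/266 = 203.421.
SE(b₁) = √(MSE/Sₓₓ) = √(203.421/339.54) = 0.774021.
df = n − 2 = 266.
t* = t_{0.05, 266} = 1.650602.
Margin = t* × SE = 1.650602 × 0.774021 = 1.27760.
CI: 2.051 ± 1.27760 → (0.773, 3.329).
With 90% confidence, each one-unit increase in daily sodium intake is associated with a change of between 0.773 and 3.329 mmHg in systolic blood pressure.

(0.773, 3.329)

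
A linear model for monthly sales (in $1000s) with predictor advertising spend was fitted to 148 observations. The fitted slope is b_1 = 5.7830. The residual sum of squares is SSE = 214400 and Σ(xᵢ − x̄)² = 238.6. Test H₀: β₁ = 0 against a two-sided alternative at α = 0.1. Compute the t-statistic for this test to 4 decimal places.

t = 2.3311

MSE = SSE/(n − 2) = 214400/146 = 1468.49.
SE(b_1) = √(MSE/Sₓₓ) = √(1468.49/238.6) = 2.48085.
t = 5.7830 / 2.48085 = 2.3311.
df = n − 2 = 146.
Two-sided p ≈ 0.0211, which is < 0.1, so reject H₀.
There is evidence that advertising spend is associated with monthly sales.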